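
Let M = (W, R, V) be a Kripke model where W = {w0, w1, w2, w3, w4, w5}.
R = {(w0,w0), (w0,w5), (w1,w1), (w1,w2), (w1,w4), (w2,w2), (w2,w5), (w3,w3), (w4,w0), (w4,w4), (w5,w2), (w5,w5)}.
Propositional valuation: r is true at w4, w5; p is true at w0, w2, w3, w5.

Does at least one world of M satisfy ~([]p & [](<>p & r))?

Let φ = ~([]p & [](<>p & r)). Evaluate φ at each world:
  w0 (successors {w0, w5}): φ is true.
  w1 (successors {w1, w2, w4}): φ is true.
  w2 (successors {w2, w5}): φ is true.
  w3 (successors {w3}): φ is true.
  w4 (successors {w0, w4}): φ is true.
  w5 (successors {w2, w5}): φ is true.
Detail at w0 (witness):
  At w0: []p & [](<>p & r) is false, so ~([]p & [](<>p & r)) is true.
    At w0: []p is true, [](<>p & r) is false, so []p & [](<>p & r) is false.
      At w0: []p requires p at every successor {w0, w5}.
        At w0: p is true.
        At w5: p is true.
      So []p is true at w0.
      At w0: [](<>p & r) requires <>p & r at every successor {w0, w5}.
        <>p & r fails at w0, so [](<>p & r) is false at w0.

Yes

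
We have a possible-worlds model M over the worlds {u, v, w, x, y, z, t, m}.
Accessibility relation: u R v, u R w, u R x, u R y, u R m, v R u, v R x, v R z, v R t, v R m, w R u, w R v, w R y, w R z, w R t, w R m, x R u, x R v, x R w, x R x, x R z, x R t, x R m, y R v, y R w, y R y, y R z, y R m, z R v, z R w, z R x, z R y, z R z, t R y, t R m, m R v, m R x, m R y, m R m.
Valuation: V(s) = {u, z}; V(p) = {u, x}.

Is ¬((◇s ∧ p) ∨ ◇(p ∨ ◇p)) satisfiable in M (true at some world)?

Let φ = ¬((◇s ∧ p) ∨ ◇(p ∨ ◇p)). Evaluate φ at each world:
  u (successors {v, w, x, y, m}): φ is false.
  v (successors {u, x, z, t, m}): φ is false.
  w (successors {u, v, y, z, t, m}): φ is false.
  x (successors {u, v, w, x, z, t, m}): φ is false.
  y (successors {v, w, y, z, m}): φ is false.
  z (successors {v, w, x, y, z}): φ is false.
  t (successors {y, m}): φ is false.
  m (successors {v, x, y, m}): φ is false.
For instance, at w:
  At w: (◇s ∧ p) ∨ ◇(p ∨ ◇p) is true, so ¬((◇s ∧ p) ∨ ◇(p ∨ ◇p)) is false.
    At w: ◇s ∧ p is false, ◇(p ∨ ◇p) is true, so (◇s ∧ p) ∨ ◇(p ∨ ◇p) is true.
      At w: ◇s is true, p is false, so ◇s ∧ p is false.
      At w: ◇(p ∨ ◇p) requires p ∨ ◇p at some successor in {u, v, y, z, t, m}.
        p ∨ ◇p holds at u, so ◇(p ∨ ◇p) is true at w.

No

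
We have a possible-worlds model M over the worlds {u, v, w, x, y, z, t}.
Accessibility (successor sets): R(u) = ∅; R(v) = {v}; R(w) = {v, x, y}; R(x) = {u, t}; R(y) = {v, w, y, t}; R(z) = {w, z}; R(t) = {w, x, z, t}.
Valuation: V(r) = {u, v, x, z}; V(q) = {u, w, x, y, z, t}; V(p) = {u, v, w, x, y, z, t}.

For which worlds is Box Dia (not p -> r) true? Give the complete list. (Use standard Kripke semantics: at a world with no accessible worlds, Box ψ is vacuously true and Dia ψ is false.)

Let φ = Box Dia (not p -> r). Evaluate φ at each world:
  u (successors ∅): φ is true.
  v (successors {v}): φ is true.
  w (successors {v, x, y}): φ is true.
  x (successors {u, t}): φ is false.
  y (successors {v, w, y, t}): φ is true.
  z (successors {w, z}): φ is true.
  t (successors {w, x, z, t}): φ is true.
For instance, at t:
  At t: Box Dia (not p -> r) requires Dia (not p -> r) at every successor {w, x, z, t}.
    At w: Dia (not p -> r) is true.
    At x: Dia (not p -> r) is true.
    At z: Dia (not p -> r) is true.
    At t: Dia (not p -> r) is true.
  So Box Dia (not p -> r) is true at t.
Satisfying worlds: {u, v, w, y, z, t}

u, v, w, y, z, t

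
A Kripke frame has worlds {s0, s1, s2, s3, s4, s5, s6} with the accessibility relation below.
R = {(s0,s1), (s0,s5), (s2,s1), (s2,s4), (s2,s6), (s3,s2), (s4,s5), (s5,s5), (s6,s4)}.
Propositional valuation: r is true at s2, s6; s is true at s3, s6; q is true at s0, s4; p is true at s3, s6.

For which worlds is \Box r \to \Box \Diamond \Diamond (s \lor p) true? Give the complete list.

s0, s1, s2, s4, s5, s6

Let φ = \Box r \to \Box \Diamond \Diamond (s \lor p). Evaluate φ at each world:
  s0 (successors {s1, s5}): φ is true.
  s1 (successors ∅): φ is true.
  s2 (successors {s1, s4, s6}): φ is true.
  s3 (successors {s2}): φ is false.
  s4 (successors {s5}): φ is true.
  s5 (successors {s5}): φ is true.
  s6 (successors {s4}): φ is true.
For instance, at s3:
  At s3: \Box r is true, \Box \Diamond \Diamond (s \lor p) is false, so \Box r \to \Box \Diamond \Diamond (s \lor p) is false.
    At s3: \Box r requires r at every successor {s2}.
      At s2: r is true.
    So \Box r is true at s3.
    At s3: \Box \Diamond \Diamond (s \lor p) requires \Diamond \Diamond (s \lor p) at every successor {s2}.
      \Diamond \Diamond (s \lor p) fails at s2, so \Box \Diamond \Diamond (s \lor p) is false at s3.
Satisfying worlds: {s0, s1, s2, s4, s5, s6}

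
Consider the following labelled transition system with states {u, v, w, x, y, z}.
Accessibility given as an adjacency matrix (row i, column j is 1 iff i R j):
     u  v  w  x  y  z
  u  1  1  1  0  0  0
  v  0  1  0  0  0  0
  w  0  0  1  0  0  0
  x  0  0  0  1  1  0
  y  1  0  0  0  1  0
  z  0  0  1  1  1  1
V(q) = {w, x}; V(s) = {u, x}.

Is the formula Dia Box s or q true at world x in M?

Yes

Recall that Box ψ holds at a world iff ψ holds at every accessible world, and Dia ψ holds iff ψ holds at some accessible world.
At x: Dia Box s is false, q is true, so Dia Box s or q is true.
  At x: Dia Box s requires Box s at some successor in {x, y}.
    At x: Box s is false.
    At y: Box s is false.
  So Dia Box s is false at x.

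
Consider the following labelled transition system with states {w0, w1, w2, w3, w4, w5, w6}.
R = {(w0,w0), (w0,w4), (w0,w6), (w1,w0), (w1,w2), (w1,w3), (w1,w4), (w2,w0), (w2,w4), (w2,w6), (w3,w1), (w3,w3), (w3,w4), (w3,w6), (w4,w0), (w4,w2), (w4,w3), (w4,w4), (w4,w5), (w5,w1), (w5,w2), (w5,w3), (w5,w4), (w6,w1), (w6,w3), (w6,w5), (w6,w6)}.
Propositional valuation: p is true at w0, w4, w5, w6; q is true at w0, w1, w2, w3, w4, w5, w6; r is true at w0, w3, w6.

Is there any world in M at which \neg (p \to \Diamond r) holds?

No

Let φ = \neg (p \to \Diamond r). Evaluate φ at each world:
  w0 (successors {w0, w4, w6}): φ is false.
  w1 (successors {w0, w2, w3, w4}): φ is false.
  w2 (successors {w0, w4, w6}): φ is false.
  w3 (successors {w1, w3, w4, w6}): φ is false.
  w4 (successors {w0, w2, w3, w4, w5}): φ is false.
  w5 (successors {w1, w2, w3, w4}): φ is false.
  w6 (successors {w1, w3, w5, w6}): φ is false.
For instance, at w1:
  At w1: p \to \Diamond r is true, so \neg (p \to \Diamond r) is false.
    At w1: p is false, \Diamond r is true, so p \to \Diamond r is true.
      At w1: \Diamond r requires r at some successor in {w0, w2, w3, w4}.
        r holds at w0, so \Diamond r is true at w1.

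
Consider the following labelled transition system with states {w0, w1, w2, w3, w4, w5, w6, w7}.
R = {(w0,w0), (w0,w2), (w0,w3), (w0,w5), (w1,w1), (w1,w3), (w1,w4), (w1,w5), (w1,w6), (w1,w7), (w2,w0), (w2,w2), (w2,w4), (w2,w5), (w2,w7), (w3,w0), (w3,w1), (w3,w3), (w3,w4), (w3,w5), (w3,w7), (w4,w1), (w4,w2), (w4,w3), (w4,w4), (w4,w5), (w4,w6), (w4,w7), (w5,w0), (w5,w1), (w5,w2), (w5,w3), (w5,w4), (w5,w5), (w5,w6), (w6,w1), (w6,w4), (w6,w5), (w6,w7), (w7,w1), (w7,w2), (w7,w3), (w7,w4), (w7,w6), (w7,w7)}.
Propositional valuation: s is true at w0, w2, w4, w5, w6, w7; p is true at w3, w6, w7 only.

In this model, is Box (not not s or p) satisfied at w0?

Yes

Recall that Box ψ holds at a world iff ψ holds at every accessible world, and Dia ψ holds iff ψ holds at some accessible world.
At w0: Box (not not s or p) requires not not s or p at every successor {w0, w2, w3, w5}.
  At w0: not not s or p is true.
  At w2: not not s or p is true.
  At w3: not not s or p is true.
  At w5: not not s or p is true.
So Box (not not s or p) is true at w0.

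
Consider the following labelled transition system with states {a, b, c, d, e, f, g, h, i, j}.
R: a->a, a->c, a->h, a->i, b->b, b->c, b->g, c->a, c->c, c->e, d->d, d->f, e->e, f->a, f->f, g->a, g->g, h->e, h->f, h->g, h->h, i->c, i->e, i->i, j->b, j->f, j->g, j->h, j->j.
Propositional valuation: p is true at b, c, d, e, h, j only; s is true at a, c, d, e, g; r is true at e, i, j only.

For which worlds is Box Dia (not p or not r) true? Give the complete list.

a, b, d, f, g, j

Recall that Box ψ holds at a world iff ψ holds at every accessible world, and Dia ψ holds iff ψ holds at some accessible world.
Let φ = Box Dia (not p or not r). Evaluate φ at each world:
  a (successors {a, c, h, i}): φ is true.
  b (successors {b, c, g}): φ is true.
  c (successors {a, c, e}): φ is false.
  d (successors {d, f}): φ is true.
  e (successors {e}): φ is false.
  f (successors {a, f}): φ is true.
  g (successors {a, g}): φ is true.
  h (successors {e, f, g, h}): φ is false.
  i (successors {c, e, i}): φ is false.
  j (successors {b, f, g, h, j}): φ is true.
For instance, at h:
  At h: Box Dia (not p or not r) requires Dia (not p or not r) at every successor {e, f, g, h}.
    Dia (not p or not r) fails at e, so Box Dia (not p or not r) is false at h.
      At e: Dia (not p or not r) requires not p or not r at some successor in {e}.
        At e: not p or not r is false.
      So Dia (not p or not r) is false at e.
Satisfying worlds: {a, b, d, f, g, j}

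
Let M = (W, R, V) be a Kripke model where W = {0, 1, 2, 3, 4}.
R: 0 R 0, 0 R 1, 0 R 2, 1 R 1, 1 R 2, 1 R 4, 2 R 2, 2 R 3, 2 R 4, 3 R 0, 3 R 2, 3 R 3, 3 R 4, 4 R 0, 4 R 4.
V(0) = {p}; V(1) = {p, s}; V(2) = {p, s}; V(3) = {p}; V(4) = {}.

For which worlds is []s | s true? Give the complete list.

Let φ = []s | s. Evaluate φ at each world:
  0 (successors {0, 1, 2}): φ is false.
  1 (successors {1, 2, 4}): φ is true.
  2 (successors {2, 3, 4}): φ is true.
  3 (successors {0, 2, 3, 4}): φ is false.
  4 (successors {0, 4}): φ is false.
For instance, at 3:
  At 3: []s is false, s is false, so []s | s is false.
    At 3: []s requires s at every successor {0, 2, 3, 4}.
      s fails at 0, so []s is false at 3.
Satisfying worlds: {1, 2}

1, 2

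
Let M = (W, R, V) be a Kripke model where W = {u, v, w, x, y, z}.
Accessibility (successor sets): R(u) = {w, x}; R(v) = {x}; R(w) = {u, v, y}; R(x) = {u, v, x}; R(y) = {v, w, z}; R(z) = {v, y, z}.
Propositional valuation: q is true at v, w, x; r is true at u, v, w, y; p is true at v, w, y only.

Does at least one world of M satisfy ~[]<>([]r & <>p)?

Yes

Let φ = ~[]<>([]r & <>p). Evaluate φ at each world:
  u (successors {w, x}): φ is true.
  v (successors {x}): φ is true.
  w (successors {u, v, y}): φ is true.
  x (successors {u, v, x}): φ is true.
  y (successors {v, w, z}): φ is true.
  z (successors {v, y, z}): φ is true.
Detail at u (witness):
  At u: []<>([]r & <>p) is false, so ~[]<>([]r & <>p) is true.
    At u: []<>([]r & <>p) requires <>([]r & <>p) at every successor {w, x}.
      <>([]r & <>p) fails at w, so []<>([]r & <>p) is false at u.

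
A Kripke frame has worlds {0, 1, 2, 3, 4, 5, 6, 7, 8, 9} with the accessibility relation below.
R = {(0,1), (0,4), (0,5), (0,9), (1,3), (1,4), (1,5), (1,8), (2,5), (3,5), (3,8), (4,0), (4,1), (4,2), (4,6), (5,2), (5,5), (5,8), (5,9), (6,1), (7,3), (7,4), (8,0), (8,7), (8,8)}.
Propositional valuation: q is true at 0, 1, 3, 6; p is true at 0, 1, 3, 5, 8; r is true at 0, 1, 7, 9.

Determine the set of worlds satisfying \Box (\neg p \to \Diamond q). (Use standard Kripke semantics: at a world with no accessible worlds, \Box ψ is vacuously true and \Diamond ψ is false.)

1, 2, 3, 6, 7, 8, 9

Let φ = \Box (\neg p \to \Diamond q). Evaluate φ at each world:
  0 (successors {1, 4, 5, 9}): φ is false.
  1 (successors {3, 4, 5, 8}): φ is true.
  2 (successors {5}): φ is true.
  3 (successors {5, 8}): φ is true.
  4 (successors {0, 1, 2, 6}): φ is false.
  5 (successors {2, 5, 8, 9}): φ is false.
  6 (successors {1}): φ is true.
  7 (successors {3, 4}): φ is true.
  8 (successors {0, 7, 8}): φ is true.
  9 (successors ∅): φ is true.
For instance, at 1:
  At 1: \Box (\neg p \to \Diamond q) requires \neg p \to \Diamond q at every successor {3, 4, 5, 8}.
    At 3: \neg p \to \Diamond q is true.
    At 4: \neg p \to \Diamond q is true.
    At 5: \neg p \to \Diamond q is true.
    At 8: \neg p \to \Diamond q is true.
  So \Box (\neg p \to \Diamond q) is true at 1.
Satisfying worlds: {1, 2, 3, 6, 7, 8, 9}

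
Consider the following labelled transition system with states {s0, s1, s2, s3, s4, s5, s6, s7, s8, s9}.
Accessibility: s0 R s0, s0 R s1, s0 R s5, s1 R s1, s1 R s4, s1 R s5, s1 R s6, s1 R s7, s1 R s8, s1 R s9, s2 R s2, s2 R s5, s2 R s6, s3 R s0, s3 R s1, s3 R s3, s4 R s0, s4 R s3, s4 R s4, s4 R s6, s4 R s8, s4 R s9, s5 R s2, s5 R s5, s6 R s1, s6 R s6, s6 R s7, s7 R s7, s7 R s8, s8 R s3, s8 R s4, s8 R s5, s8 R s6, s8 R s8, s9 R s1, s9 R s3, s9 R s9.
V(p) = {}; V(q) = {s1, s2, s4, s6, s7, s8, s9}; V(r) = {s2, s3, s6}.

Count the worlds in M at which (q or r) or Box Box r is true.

8

Let φ = (q or r) or Box Box r. Evaluate φ at each world:
  s0 (successors {s0, s1, s5}): φ is false.
  s1 (successors {s1, s4, s5, s6, s7, s8, s9}): φ is true.
  s2 (successors {s2, s5, s6}): φ is true.
  s3 (successors {s0, s1, s3}): φ is true.
  s4 (successors {s0, s3, s4, s6, s8, s9}): φ is true.
  s5 (successors {s2, s5}): φ is false.
  s6 (successors {s1, s6, s7}): φ is true.
  s7 (successors {s7, s8}): φ is true.
  s8 (successors {s3, s4, s5, s6, s8}): φ is true.
  s9 (successors {s1, s3, s9}): φ is true.
For instance, at s7:
  At s7: q or r is true, Box Box r is false, so (q or r) or Box Box r is true.
    At s7: Box Box r requires Box r at every successor {s7, s8}.
      Box r fails at s7, so Box Box r is false at s7.
Satisfying worlds: {s1, s2, s3, s4, s6, s7, s8, s9}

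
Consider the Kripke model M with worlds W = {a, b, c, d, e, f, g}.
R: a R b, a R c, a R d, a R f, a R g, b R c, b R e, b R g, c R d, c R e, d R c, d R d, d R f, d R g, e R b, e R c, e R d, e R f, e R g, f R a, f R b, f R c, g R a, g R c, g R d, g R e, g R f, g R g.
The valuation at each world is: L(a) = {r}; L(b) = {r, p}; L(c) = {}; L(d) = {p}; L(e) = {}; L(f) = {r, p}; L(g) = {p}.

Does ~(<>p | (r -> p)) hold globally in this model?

No

Let φ = ~(<>p | (r -> p)). Evaluate φ at each world:
  a (successors {b, c, d, f, g}): φ is false.
  b (successors {c, e, g}): φ is false.
  c (successors {d, e}): φ is false.
  d (successors {c, d, f, g}): φ is false.
  e (successors {b, c, d, f, g}): φ is false.
  f (successors {a, b, c}): φ is false.
  g (successors {a, c, d, e, f, g}): φ is false.
Detail at a (counterexample):
  At a: <>p | (r -> p) is true, so ~(<>p | (r -> p)) is false.
    At a: <>p is true, r -> p is false, so <>p | (r -> p) is true.
      At a: <>p requires p at some successor in {b, c, d, f, g}.
        p holds at b, so <>p is true at a.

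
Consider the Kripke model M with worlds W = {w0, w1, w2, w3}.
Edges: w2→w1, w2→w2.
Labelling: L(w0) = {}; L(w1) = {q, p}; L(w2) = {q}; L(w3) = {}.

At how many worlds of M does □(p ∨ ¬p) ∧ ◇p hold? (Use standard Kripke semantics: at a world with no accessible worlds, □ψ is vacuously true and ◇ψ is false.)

Let φ = □(p ∨ ¬p) ∧ ◇p. Evaluate φ at each world:
  w0 (successors ∅): φ is false.
  w1 (successors ∅): φ is false.
  w2 (successors {w1, w2}): φ is true.
  w3 (successors ∅): φ is false.
For instance, at w2:
  At w2: □(p ∨ ¬p) is true, ◇p is true, so □(p ∨ ¬p) ∧ ◇p is true.
    At w2: □(p ∨ ¬p) requires p ∨ ¬p at every successor {w1, w2}.
      At w1: p ∨ ¬p is true.
      At w2: p ∨ ¬p is true.
    So □(p ∨ ¬p) is true at w2.
    At w2: ◇p requires p at some successor in {w1, w2}.
      p holds at w1, so ◇p is true at w2.
Satisfying worlds: {w2}

1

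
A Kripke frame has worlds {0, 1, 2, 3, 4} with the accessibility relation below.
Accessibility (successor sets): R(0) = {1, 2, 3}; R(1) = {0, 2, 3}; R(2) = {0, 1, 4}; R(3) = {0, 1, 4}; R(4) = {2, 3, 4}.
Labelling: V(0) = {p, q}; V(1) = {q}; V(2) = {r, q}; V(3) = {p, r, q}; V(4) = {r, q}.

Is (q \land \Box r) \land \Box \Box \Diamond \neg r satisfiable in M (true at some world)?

Let φ = (q \land \Box r) \land \Box \Box \Diamond \neg r. Evaluate φ at each world:
  0 (successors {1, 2, 3}): φ is false.
  1 (successors {0, 2, 3}): φ is false.
  2 (successors {0, 1, 4}): φ is false.
  3 (successors {0, 1, 4}): φ is false.
  4 (successors {2, 3, 4}): φ is false.
For instance, at 1:
  At 1: q \land \Box r is false, \Box \Box \Diamond \neg r is false, so (q \land \Box r) \land \Box \Box \Diamond \neg r is false.
    At 1: q is true, \Box r is false, so q \land \Box r is false.
      At 1: \Box r requires r at every successor {0, 2, 3}.
        r fails at 0, so \Box r is false at 1.
    At 1: \Box \Box \Diamond \neg r requires \Box \Diamond \neg r at every successor {0, 2, 3}.
      \Box \Diamond \neg r fails at 2, so \Box \Box \Diamond \neg r is false at 1.

No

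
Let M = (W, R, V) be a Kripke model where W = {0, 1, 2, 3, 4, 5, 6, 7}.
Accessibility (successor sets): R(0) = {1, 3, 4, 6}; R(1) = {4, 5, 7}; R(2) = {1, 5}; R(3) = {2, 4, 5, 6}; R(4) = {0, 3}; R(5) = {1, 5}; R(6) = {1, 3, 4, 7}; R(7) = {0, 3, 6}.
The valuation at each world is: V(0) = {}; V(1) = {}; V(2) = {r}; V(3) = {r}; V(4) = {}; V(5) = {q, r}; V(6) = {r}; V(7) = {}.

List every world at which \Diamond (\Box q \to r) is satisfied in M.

Let φ = \Diamond (\Box q \to r). Evaluate φ at each world:
  0 (successors {1, 3, 4, 6}): φ is true.
  1 (successors {4, 5, 7}): φ is true.
  2 (successors {1, 5}): φ is true.
  3 (successors {2, 4, 5, 6}): φ is true.
  4 (successors {0, 3}): φ is true.
  5 (successors {1, 5}): φ is true.
  6 (successors {1, 3, 4, 7}): φ is true.
  7 (successors {0, 3, 6}): φ is true.
For instance, at 6:
  At 6: \Diamond (\Box q \to r) requires \Box q \to r at some successor in {1, 3, 4, 7}.
    \Box q \to r holds at 1, so \Diamond (\Box q \to r) is true at 6.
      At 1: \Box q is false, r is false, so \Box q \to r is true.
Satisfying worlds: {0, 1, 2, 3, 4, 5, 6, 7}

0, 1, 2, 3, 4, 5, 6, 7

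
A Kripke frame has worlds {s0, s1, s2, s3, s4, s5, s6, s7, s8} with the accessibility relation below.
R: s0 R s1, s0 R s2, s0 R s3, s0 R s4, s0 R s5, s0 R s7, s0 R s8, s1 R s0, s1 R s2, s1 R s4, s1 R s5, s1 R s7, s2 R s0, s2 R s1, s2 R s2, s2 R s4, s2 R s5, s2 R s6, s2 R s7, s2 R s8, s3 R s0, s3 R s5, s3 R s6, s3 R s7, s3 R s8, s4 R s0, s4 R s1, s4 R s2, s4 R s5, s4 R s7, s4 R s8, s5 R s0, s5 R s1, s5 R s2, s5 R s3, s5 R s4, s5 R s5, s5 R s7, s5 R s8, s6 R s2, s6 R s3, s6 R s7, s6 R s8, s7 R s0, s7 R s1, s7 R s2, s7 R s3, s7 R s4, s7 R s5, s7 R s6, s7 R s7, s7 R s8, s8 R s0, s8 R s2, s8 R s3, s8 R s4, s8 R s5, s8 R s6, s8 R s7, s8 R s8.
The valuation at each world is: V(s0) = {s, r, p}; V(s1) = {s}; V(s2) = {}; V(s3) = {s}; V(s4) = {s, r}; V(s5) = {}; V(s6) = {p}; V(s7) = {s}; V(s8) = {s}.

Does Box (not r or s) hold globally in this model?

Yes

Recall that Box ψ holds at a world iff ψ holds at every accessible world, and Dia ψ holds iff ψ holds at some accessible world.
Let φ = Box (not r or s). Evaluate φ at each world:
  s0 (successors {s1, s2, s3, s4, s5, s7, s8}): φ is true.
  s1 (successors {s0, s2, s4, s5, s7}): φ is true.
  s2 (successors {s0, s1, s2, s4, s5, s6, s7, s8}): φ is true.
  s3 (successors {s0, s5, s6, s7, s8}): φ is true.
  s4 (successors {s0, s1, s2, s5, s7, s8}): φ is true.
  s5 (successors {s0, s1, s2, s3, s4, s5, s7, s8}): φ is true.
  s6 (successors {s2, s3, s7, s8}): φ is true.
  s7 (successors {s0, s1, s2, s3, s4, s5, s6, s7, s8}): φ is true.
  s8 (successors {s0, s2, s3, s4, s5, s6, s7, s8}): φ is true.
For instance, at s2:
  At s2: Box (not r or s) requires not r or s at every successor {s0, s1, s2, s4, s5, s6, s7, s8}.
    At s0: not r or s is true.
    At s1: not r or s is true.
    At s2: not r or s is true.
    At s4: not r or s is true.
    At s5: not r or s is true.
    At s6: not r or s is true.
    At s7: not r or s is true.
    At s8: not r or s is true.
  So Box (not r or s) is true at s2.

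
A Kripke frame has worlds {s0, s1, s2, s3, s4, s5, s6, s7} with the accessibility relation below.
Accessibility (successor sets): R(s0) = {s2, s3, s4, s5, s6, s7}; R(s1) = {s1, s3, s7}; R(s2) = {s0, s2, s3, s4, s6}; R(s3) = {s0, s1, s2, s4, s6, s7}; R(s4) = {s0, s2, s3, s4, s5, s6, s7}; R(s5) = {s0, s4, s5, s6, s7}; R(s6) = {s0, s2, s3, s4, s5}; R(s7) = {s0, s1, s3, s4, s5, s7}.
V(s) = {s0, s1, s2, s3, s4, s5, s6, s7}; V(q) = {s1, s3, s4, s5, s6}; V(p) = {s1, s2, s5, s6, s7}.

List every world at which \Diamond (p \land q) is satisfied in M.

s0, s1, s2, s3, s4, s5, s6, s7

Recall that \Diamond ψ holds at a world iff ψ holds at some accessible world.
Let φ = \Diamond (p \land q). Evaluate φ at each world:
  s0 (successors {s2, s3, s4, s5, s6, s7}): φ is true.
  s1 (successors {s1, s3, s7}): φ is true.
  s2 (successors {s0, s2, s3, s4, s6}): φ is true.
  s3 (successors {s0, s1, s2, s4, s6, s7}): φ is true.
  s4 (successors {s0, s2, s3, s4, s5, s6, s7}): φ is true.
  s5 (successors {s0, s4, s5, s6, s7}): φ is true.
  s6 (successors {s0, s2, s3, s4, s5}): φ is true.
  s7 (successors {s0, s1, s3, s4, s5, s7}): φ is true.
For instance, at s6:
  At s6: \Diamond (p \land q) requires p \land q at some successor in {s0, s2, s3, s4, s5}.
    p \land q holds at s5, so \Diamond (p \land q) is true at s6.
Satisfying worlds: {s0, s1, s2, s3, s4, s5, s6, s7}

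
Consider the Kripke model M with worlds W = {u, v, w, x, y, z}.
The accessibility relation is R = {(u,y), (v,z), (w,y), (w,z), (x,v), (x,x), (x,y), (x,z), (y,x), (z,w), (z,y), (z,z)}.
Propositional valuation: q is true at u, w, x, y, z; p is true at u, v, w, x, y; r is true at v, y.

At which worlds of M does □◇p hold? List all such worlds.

Recall that □ψ holds at a world iff ψ holds at every accessible world, and ◇ψ holds iff ψ holds at some accessible world.
Let φ = □◇p. Evaluate φ at each world:
  u (successors {y}): φ is true.
  v (successors {z}): φ is true.
  w (successors {y, z}): φ is true.
  x (successors {v, x, y, z}): φ is false.
  y (successors {x}): φ is true.
  z (successors {w, y, z}): φ is true.
For instance, at y:
  At y: □◇p requires ◇p at every successor {x}.
      At x: ◇p requires p at some successor in {v, x, y, z}.
        p holds at v, so ◇p is true at x.
  So □◇p is true at y.
Satisfying worlds: {u, v, w, y, z}

u, v, w, y, z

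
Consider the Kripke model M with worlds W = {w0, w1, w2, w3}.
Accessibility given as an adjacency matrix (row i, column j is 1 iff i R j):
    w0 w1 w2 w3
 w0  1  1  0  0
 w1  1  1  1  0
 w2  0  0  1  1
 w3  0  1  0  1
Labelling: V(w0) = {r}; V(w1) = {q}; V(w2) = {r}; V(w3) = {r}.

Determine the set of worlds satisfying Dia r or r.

Let φ = Dia r or r. Evaluate φ at each world:
  w0 (successors {w0, w1}): φ is true.
  w1 (successors {w0, w1, w2}): φ is true.
  w2 (successors {w2, w3}): φ is true.
  w3 (successors {w1, w3}): φ is true.
For instance, at w0:
  At w0: Dia r is true, r is true, so Dia r or r is true.
    At w0: Dia r requires r at some successor in {w0, w1}.
      r holds at w0, so Dia r is true at w0.
Satisfying worlds: {w0, w1, w2, w3}

w0, w1, w2, w3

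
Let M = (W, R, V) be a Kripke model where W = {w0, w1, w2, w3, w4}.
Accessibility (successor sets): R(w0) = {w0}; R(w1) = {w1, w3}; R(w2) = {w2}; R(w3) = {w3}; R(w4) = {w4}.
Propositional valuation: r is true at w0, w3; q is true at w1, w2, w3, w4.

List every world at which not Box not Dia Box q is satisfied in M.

Let φ = not Box not Dia Box q. Evaluate φ at each world:
  w0 (successors {w0}): φ is false.
  w1 (successors {w1, w3}): φ is true.
  w2 (successors {w2}): φ is true.
  w3 (successors {w3}): φ is true.
  w4 (successors {w4}): φ is true.
For instance, at w2:
  At w2: Box not Dia Box q is false, so not Box not Dia Box q is true.
    At w2: Box not Dia Box q requires not Dia Box q at every successor {w2}.
      not Dia Box q fails at w2, so Box not Dia Box q is false at w2.
Satisfying worlds: {w1, w2, w3, w4}

w1, w2, w3, w4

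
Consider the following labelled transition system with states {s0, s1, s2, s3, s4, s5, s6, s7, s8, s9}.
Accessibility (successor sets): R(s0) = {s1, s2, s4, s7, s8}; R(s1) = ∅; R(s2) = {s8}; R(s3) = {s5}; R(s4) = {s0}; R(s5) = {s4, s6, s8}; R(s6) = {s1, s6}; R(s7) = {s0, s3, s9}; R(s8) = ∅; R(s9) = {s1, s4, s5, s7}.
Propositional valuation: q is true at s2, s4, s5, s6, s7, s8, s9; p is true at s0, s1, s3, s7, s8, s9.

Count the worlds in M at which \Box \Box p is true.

Let φ = \Box \Box p. Evaluate φ at each world:
  s0 (successors {s1, s2, s4, s7, s8}): φ is true.
  s1 (successors ∅): φ is true.
  s2 (successors {s8}): φ is true.
  s3 (successors {s5}): φ is false.
  s4 (successors {s0}): φ is false.
  s5 (successors {s4, s6, s8}): φ is false.
  s6 (successors {s1, s6}): φ is false.
  s7 (successors {s0, s3, s9}): φ is false.
  s8 (successors ∅): φ is true.
  s9 (successors {s1, s4, s5, s7}): φ is false.
For instance, at s0:
  At s0: \Box \Box p requires \Box p at every successor {s1, s2, s4, s7, s8}.
    At s1: \Box p is true.
    At s2: \Box p is true.
    At s4: \Box p is true.
    At s7: \Box p is true.
    At s8: \Box p is true.
  So \Box \Box p is true at s0.
Satisfying worlds: {s0, s1, s2, s8}

4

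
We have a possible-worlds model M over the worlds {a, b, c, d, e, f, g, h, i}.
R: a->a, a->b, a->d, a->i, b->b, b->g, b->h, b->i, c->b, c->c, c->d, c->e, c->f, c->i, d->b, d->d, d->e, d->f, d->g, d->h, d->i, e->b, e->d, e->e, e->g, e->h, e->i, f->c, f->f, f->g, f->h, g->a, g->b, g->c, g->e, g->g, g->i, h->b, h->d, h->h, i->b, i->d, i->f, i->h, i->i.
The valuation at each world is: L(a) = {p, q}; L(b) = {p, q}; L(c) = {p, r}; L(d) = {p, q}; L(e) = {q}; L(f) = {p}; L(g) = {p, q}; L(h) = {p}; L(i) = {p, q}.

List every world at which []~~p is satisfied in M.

Let φ = []~~p. Evaluate φ at each world:
  a (successors {a, b, d, i}): φ is true.
  b (successors {b, g, h, i}): φ is true.
  c (successors {b, c, d, e, f, i}): φ is false.
  d (successors {b, d, e, f, g, h, i}): φ is false.
  e (successors {b, d, e, g, h, i}): φ is false.
  f (successors {c, f, g, h}): φ is true.
  g (successors {a, b, c, e, g, i}): φ is false.
  h (successors {b, d, h}): φ is true.
  i (successors {b, d, f, h, i}): φ is true.
For instance, at d:
  At d: []~~p requires ~~p at every successor {b, d, e, f, g, h, i}.
    ~~p fails at e, so []~~p is false at d.
Satisfying worlds: {a, b, f, h, i}

a, b, f, h, i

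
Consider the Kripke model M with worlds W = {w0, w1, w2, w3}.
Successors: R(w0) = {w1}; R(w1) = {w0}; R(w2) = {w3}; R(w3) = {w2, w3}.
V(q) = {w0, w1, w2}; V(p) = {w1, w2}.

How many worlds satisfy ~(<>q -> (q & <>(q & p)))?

2

Let φ = ~(<>q -> (q & <>(q & p))). Evaluate φ at each world:
  w0 (successors {w1}): φ is false.
  w1 (successors {w0}): φ is true.
  w2 (successors {w3}): φ is false.
  w3 (successors {w2, w3}): φ is true.
For instance, at w1:
  At w1: <>q -> (q & <>(q & p)) is false, so ~(<>q -> (q & <>(q & p))) is true.
    At w1: <>q is true, q & <>(q & p) is false, so <>q -> (q & <>(q & p)) is false.
      At w1: <>q requires q at some successor in {w0}.
        q holds at w0, so <>q is true at w1.
      At w1: q is true, <>(q & p) is false, so q & <>(q & p) is false.
Satisfying worlds: {w1, w3}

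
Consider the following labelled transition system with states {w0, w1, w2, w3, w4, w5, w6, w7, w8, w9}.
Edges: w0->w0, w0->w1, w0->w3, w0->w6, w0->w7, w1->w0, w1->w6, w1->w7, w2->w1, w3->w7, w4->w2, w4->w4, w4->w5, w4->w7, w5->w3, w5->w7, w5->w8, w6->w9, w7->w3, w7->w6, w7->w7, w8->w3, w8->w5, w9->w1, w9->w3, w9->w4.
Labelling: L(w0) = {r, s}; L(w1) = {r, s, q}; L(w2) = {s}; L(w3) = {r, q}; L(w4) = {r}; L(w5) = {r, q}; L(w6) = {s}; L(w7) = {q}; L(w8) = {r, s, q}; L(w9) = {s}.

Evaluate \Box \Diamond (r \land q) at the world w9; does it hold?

At w9: \Box \Diamond (r \land q) requires \Diamond (r \land q) at every successor {w1, w3, w4}.
  \Diamond (r \land q) fails at w1, so \Box \Diamond (r \land q) is false at w9.
    At w1: \Diamond (r \land q) requires r \land q at some successor in {w0, w6, w7}.
      At w0: r \land q is false.
      At w6: r \land q is false.
      At w7: r \land q is false.
    So \Diamond (r \land q) is false at w1.

No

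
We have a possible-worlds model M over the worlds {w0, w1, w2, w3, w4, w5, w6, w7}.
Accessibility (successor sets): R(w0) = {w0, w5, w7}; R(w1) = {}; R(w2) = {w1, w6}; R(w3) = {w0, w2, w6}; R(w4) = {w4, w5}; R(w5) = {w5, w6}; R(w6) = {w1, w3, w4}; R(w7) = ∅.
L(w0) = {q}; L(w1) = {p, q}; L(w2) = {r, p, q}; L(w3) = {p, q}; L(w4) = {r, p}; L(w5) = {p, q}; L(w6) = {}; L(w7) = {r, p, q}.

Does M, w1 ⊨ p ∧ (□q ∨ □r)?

Yes

Recall that □ψ holds at a world iff ψ holds at every accessible world, and ◇ψ holds iff ψ holds at some accessible world.
At w1: p is true, □q ∨ □r is true, so p ∧ (□q ∨ □r) is true.
  At w1: □q is true, □r is true, so □q ∨ □r is true.
    At w1: no accessible worlds, so □q holds vacuously.
    At w1: no accessible worlds, so □r holds vacuously.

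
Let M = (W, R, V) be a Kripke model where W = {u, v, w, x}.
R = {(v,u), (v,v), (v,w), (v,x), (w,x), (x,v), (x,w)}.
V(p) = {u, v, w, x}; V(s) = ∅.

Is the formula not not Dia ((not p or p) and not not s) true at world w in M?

At w: not Dia ((not p or p) and not not s) is true, so not not Dia ((not p or p) and not not s) is false.
  At w: Dia ((not p or p) and not not s) is false, so not Dia ((not p or p) and not not s) is true.
    At w: Dia ((not p or p) and not not s) requires (not p or p) and not not s at some successor in {x}.
      At x: (not p or p) and not not s is false.
    So Dia ((not p or p) and not not s) is false at w.

No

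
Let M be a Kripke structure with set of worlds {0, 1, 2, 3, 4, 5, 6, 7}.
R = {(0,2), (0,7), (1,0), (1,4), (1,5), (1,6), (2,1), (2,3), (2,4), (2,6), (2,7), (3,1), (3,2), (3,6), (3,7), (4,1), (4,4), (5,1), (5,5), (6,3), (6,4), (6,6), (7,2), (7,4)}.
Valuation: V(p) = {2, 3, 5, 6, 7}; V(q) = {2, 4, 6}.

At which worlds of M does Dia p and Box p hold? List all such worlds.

Recall that Box ψ holds at a world iff ψ holds at every accessible world, and Dia ψ holds iff ψ holds at some accessible world.
Let φ = Dia p and Box p. Evaluate φ at each world:
  0 (successors {2, 7}): φ is true.
  1 (successors {0, 4, 5, 6}): φ is false.
  2 (successors {1, 3, 4, 6, 7}): φ is false.
  3 (successors {1, 2, 6, 7}): φ is false.
  4 (successors {1, 4}): φ is false.
  5 (successors {1, 5}): φ is false.
  6 (successors {3, 4, 6}): φ is false.
  7 (successors {2, 4}): φ is false.
For instance, at 7:
  At 7: Dia p is true, Box p is false, so Dia p and Box p is false.
    At 7: Dia p requires p at some successor in {2, 4}.
      p holds at 2, so Dia p is true at 7.
    At 7: Box p requires p at every successor {2, 4}.
      p fails at 4, so Box p is false at 7.
Satisfying worlds: {0}

0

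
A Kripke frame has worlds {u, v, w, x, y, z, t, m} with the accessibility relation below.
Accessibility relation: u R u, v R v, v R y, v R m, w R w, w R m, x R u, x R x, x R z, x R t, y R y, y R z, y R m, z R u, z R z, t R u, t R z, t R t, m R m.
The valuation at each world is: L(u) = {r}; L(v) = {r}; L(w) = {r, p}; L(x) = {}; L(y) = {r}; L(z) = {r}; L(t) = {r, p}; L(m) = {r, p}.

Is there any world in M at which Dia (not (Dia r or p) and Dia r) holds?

No

Let φ = Dia (not (Dia r or p) and Dia r). Evaluate φ at each world:
  u (successors {u}): φ is false.
  v (successors {v, y, m}): φ is false.
  w (successors {w, m}): φ is false.
  x (successors {u, x, z, t}): φ is false.
  y (successors {y, z, m}): φ is false.
  z (successors {u, z}): φ is false.
  t (successors {u, z, t}): φ is false.
  m (successors {m}): φ is false.
For instance, at y:
  At y: Dia (not (Dia r or p) and Dia r) requires not (Dia r or p) and Dia r at some successor in {y, z, m}.
    At y: not (Dia r or p) and Dia r is false.
    At z: not (Dia r or p) and Dia r is false.
    At m: not (Dia r or p) and Dia r is false.
  So Dia (not (Dia r or p) and Dia r) is false at y.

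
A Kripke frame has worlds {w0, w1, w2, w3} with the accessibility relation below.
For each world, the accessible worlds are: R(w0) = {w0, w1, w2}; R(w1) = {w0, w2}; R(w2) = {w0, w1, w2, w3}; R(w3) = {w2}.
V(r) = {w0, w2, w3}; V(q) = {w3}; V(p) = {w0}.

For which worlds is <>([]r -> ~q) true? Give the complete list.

w0, w1, w2, w3

Let φ = <>([]r -> ~q). Evaluate φ at each world:
  w0 (successors {w0, w1, w2}): φ is true.
  w1 (successors {w0, w2}): φ is true.
  w2 (successors {w0, w1, w2, w3}): φ is true.
  w3 (successors {w2}): φ is true.
For instance, at w2:
  At w2: <>([]r -> ~q) requires []r -> ~q at some successor in {w0, w1, w2, w3}.
    []r -> ~q holds at w0, so <>([]r -> ~q) is true at w2.
      At w0: []r is false, ~q is true, so []r -> ~q is true.
Satisfying worlds: {w0, w1, w2, w3}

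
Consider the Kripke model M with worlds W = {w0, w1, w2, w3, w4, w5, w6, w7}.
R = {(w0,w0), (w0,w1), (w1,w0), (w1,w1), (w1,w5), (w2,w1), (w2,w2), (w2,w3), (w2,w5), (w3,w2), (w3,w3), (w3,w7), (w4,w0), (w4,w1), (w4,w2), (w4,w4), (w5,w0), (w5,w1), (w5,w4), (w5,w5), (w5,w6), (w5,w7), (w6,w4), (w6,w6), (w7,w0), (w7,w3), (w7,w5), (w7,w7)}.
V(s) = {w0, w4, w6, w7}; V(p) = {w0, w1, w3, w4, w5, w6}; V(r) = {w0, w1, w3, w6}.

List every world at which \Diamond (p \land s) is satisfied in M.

Let φ = \Diamond (p \land s). Evaluate φ at each world:
  w0 (successors {w0, w1}): φ is true.
  w1 (successors {w0, w1, w5}): φ is true.
  w2 (successors {w1, w2, w3, w5}): φ is false.
  w3 (successors {w2, w3, w7}): φ is false.
  w4 (successors {w0, w1, w2, w4}): φ is true.
  w5 (successors {w0, w1, w4, w5, w6, w7}): φ is true.
  w6 (successors {w4, w6}): φ is true.
  w7 (successors {w0, w3, w5, w7}): φ is true.
For instance, at w6:
  At w6: \Diamond (p \land s) requires p \land s at some successor in {w4, w6}.
    p \land s holds at w4, so \Diamond (p \land s) is true at w6.
Satisfying worlds: {w0, w1, w4, w5, w6, w7}

w0, w1, w4, w5, w6, w7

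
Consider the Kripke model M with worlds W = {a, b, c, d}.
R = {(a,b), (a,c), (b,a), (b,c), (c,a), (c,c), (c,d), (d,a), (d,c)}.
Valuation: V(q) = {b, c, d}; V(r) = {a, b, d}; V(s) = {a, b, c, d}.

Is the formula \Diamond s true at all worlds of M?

Yes

Let φ = \Diamond s. Evaluate φ at each world:
  a (successors {b, c}): φ is true.
  b (successors {a, c}): φ is true.
  c (successors {a, c, d}): φ is true.
  d (successors {a, c}): φ is true.
For instance, at c:
  At c: \Diamond s requires s at some successor in {a, c, d}.
    s holds at a, so \Diamond s is true at c.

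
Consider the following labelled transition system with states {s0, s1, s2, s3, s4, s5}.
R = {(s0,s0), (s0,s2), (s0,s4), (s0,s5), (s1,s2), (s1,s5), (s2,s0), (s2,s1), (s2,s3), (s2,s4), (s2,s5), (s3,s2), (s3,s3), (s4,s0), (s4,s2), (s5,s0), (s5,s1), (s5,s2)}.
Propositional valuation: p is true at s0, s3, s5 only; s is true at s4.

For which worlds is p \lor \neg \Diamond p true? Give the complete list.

Recall that \Diamond ψ holds at a world iff ψ holds at some accessible world.
Let φ = p \lor \neg \Diamond p. Evaluate φ at each world:
  s0 (successors {s0, s2, s4, s5}): φ is true.
  s1 (successors {s2, s5}): φ is false.
  s2 (successors {s0, s1, s3, s4, s5}): φ is false.
  s3 (successors {s2, s3}): φ is true.
  s4 (successors {s0, s2}): φ is false.
  s5 (successors {s0, s1, s2}): φ is true.
For instance, at s0:
  At s0: p is true, \neg \Diamond p is false, so p \lor \neg \Diamond p is true.
    At s0: \Diamond p is true, so \neg \Diamond p is false.
      At s0: \Diamond p requires p at some successor in {s0, s2, s4, s5}.
        p holds at s0, so \Diamond p is true at s0.
Satisfying worlds: {s0, s3, s5}

s0, s3, s5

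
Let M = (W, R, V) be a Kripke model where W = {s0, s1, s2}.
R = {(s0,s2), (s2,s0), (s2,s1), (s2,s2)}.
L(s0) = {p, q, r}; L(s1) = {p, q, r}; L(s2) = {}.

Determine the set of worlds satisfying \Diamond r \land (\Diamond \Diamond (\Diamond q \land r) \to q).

Let φ = \Diamond r \land (\Diamond \Diamond (\Diamond q \land r) \to q). Evaluate φ at each world:
  s0 (successors {s2}): φ is false.
  s1 (successors ∅): φ is false.
  s2 (successors {s0, s1, s2}): φ is true.
For instance, at s2:
  At s2: \Diamond r is true, \Diamond \Diamond (\Diamond q \land r) \to q is true, so \Diamond r \land (\Diamond \Diamond (\Diamond q \land r) \to q) is true.
    At s2: \Diamond r requires r at some successor in {s0, s1, s2}.
      r holds at s0, so \Diamond r is true at s2.
    At s2: \Diamond \Diamond (\Diamond q \land r) is false, q is false, so \Diamond \Diamond (\Diamond q \land r) \to q is true.
      At s2: \Diamond \Diamond (\Diamond q \land r) requires \Diamond (\Diamond q \land r) at some successor in {s0, s1, s2}.
        At s0: \Diamond (\Diamond q \land r) is false.
        At s1: \Diamond (\Diamond q \land r) is false.
        At s2: \Diamond (\Diamond q \land r) is false.
      So \Diamond \Diamond (\Diamond q \land r) is false at s2.
Satisfying worlds: {s2}

s2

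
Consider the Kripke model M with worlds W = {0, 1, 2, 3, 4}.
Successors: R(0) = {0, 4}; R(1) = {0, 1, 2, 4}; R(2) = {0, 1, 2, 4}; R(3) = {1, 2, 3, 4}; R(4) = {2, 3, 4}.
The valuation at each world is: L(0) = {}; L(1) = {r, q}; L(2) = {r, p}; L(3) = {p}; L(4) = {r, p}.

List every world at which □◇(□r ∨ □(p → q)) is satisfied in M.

Let φ = □◇(□r ∨ □(p → q)). Evaluate φ at each world:
  0 (successors {0, 4}): φ is false.
  1 (successors {0, 1, 2, 4}): φ is false.
  2 (successors {0, 1, 2, 4}): φ is false.
  3 (successors {1, 2, 3, 4}): φ is false.
  4 (successors {2, 3, 4}): φ is false.
For instance, at 3:
  At 3: □◇(□r ∨ □(p → q)) requires ◇(□r ∨ □(p → q)) at every successor {1, 2, 3, 4}.
    ◇(□r ∨ □(p → q)) fails at 1, so □◇(□r ∨ □(p → q)) is false at 3.
      At 1: ◇(□r ∨ □(p → q)) requires □r ∨ □(p → q) at some successor in {0, 1, 2, 4}.
        At 0: □r ∨ □(p → q) is false.
        At 1: □r ∨ □(p → q) is false.
        At 2: □r ∨ □(p → q) is false.
        At 4: □r ∨ □(p → q) is false.
      So ◇(□r ∨ □(p → q)) is false at 1.
Satisfying worlds: none.

none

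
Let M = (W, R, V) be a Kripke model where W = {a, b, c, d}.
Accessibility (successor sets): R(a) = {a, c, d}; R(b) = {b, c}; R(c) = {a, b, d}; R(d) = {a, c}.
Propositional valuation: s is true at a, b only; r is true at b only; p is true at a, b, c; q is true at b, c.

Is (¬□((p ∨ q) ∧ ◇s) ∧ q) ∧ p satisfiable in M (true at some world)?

Let φ = (¬□((p ∨ q) ∧ ◇s) ∧ q) ∧ p. Evaluate φ at each world:
  a (successors {a, c, d}): φ is false.
  b (successors {b, c}): φ is false.
  c (successors {a, b, d}): φ is true.
  d (successors {a, c}): φ is false.
Detail at c (witness):
  At c: ¬□((p ∨ q) ∧ ◇s) ∧ q is true, p is true, so (¬□((p ∨ q) ∧ ◇s) ∧ q) ∧ p is true.
    At c: ¬□((p ∨ q) ∧ ◇s) is true, q is true, so ¬□((p ∨ q) ∧ ◇s) ∧ q is true.
      At c: □((p ∨ q) ∧ ◇s) is false, so ¬□((p ∨ q) ∧ ◇s) is true.

Yes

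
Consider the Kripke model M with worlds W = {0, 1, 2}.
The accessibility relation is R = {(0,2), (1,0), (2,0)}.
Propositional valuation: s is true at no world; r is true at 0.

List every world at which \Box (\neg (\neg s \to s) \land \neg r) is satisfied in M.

0

Recall that \Box ψ holds at a world iff ψ holds at every accessible world, and \Diamond ψ holds iff ψ holds at some accessible world.
Let φ = \Box (\neg (\neg s \to s) \land \neg r). Evaluate φ at each world:
  0 (successors {2}): φ is true.
  1 (successors {0}): φ is false.
  2 (successors {0}): φ is false.
For instance, at 2:
  At 2: \Box (\neg (\neg s \to s) \land \neg r) requires \neg (\neg s \to s) \land \neg r at every successor {0}.
    \neg (\neg s \to s) \land \neg r fails at 0, so \Box (\neg (\neg s \to s) \land \neg r) is false at 2.
Satisfying worlds: {0}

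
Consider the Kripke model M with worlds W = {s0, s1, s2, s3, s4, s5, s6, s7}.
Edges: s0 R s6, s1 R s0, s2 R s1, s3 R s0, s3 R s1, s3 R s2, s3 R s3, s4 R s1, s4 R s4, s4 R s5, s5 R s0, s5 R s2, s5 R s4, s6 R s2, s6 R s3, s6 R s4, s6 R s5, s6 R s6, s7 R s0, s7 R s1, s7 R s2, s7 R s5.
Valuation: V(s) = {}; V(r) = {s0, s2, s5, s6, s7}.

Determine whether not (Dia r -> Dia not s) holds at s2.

Recall that Dia ψ holds at a world iff ψ holds at some accessible world.
At s2: Dia r -> Dia not s is true, so not (Dia r -> Dia not s) is false.
  At s2: Dia r is false, Dia not s is true, so Dia r -> Dia not s is true.
    At s2: Dia r requires r at some successor in {s1}.
      At s1: r is false.
    So Dia r is false at s2.
    At s2: Dia not s requires not s at some successor in {s1}.
      not s holds at s1, so Dia not s is true at s2.

No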